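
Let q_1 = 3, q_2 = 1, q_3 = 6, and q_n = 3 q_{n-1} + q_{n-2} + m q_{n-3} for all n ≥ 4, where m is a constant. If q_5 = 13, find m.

q_4 = 19 + 3m
q_5 = 63 + 10m
So 63 + 10m = 13, giving m = -5.

-5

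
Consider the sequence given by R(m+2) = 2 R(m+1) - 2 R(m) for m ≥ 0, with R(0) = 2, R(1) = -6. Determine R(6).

R(2) = 2·(-6) - 2·2 = -16
R(3) = 2·(-16) - 2·(-6) = -20
R(4) = 2·(-20) - 2·(-16) = -8
R(5) = 2·(-8) - 2·(-20) = 24
R(6) = 2·24 - 2·(-8) = 64

64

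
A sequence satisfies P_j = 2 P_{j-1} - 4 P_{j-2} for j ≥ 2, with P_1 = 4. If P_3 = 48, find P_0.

-6

Let P_0 = w.
P_2 = 8 - 4w
P_3 = -8w
So -8w = 48, giving w = -6.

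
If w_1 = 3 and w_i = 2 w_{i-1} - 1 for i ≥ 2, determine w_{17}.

131073

The fixed point is -1/(1 - 2) = 1, so w_i - 1 = 2(w_{i-1} - 1).
Hence w_i = 2·2^{i-1} + 1.
w_{17} = 2·2^{16} + 1 = 2·65536 + 1 = 131073.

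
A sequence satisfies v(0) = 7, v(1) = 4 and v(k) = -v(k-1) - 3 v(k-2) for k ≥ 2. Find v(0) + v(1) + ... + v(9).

-901

v(2) = -4 - 3*7 = -25
v(3) = -(-25) - 3*4 = 13
v(4) = -13 - 3*(-25) = 62
v(5) = -62 - 3*13 = -101
v(6) = -(-101) - 3*62 = -85
v(7) = -(-85) - 3*(-101) = 388
v(8) = -388 - 3*(-85) = -133
v(9) = -(-133) - 3*388 = -1031
Sum = 7 + 4 + (-25) + 13 + 62 + (-101) + (-85) + 388 + (-133) + (-1031) = -901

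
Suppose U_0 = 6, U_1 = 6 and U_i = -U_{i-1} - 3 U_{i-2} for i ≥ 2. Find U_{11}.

2076

U_2 = -6 - 3(6) = -24
U_3 = -(-24) - 3(6) = 6
U_4 = -6 - 3(-24) = 66
U_5 = -66 - 3(6) = -84
U_6 = -(-84) - 3(66) = -114
U_7 = -(-114) - 3(-84) = 366
U_8 = -366 - 3(-114) = -24
U_9 = -(-24) - 3(366) = -1074
U_{10} = -(-1074) - 3(-24) = 1146
U_{11} = -1146 - 3(-1074) = 2076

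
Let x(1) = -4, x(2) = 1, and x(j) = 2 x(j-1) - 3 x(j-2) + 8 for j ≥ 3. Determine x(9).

148

x(3) = 2(1) - 3(-4) + 8 = 22
x(4) = 2(22) - 3(1) + 8 = 49
x(5) = 2(49) - 3(22) + 8 = 40
x(6) = 2(40) - 3(49) + 8 = -59
x(7) = 2(-59) - 3(40) + 8 = -230
x(8) = 2(-230) - 3(-59) + 8 = -275
x(9) = 2(-275) - 3(-230) + 8 = 148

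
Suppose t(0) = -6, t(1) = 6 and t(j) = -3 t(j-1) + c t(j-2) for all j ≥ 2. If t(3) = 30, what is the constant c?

-1

t(2) = -18 - 6c
t(3) = 54 + 24c
So 54 + 24c = 30, giving c = -1.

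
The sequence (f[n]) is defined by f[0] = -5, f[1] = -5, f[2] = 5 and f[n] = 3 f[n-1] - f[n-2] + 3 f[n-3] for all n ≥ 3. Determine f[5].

f[3] = 3*5 - (-5) + 3*(-5) = 5
f[4] = 3*5 - 5 + 3*(-5) = -5
f[5] = 3*(-5) - 5 + 3*5 = -5

-5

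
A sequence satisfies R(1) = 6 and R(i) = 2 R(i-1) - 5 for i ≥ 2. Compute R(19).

262149

The fixed point is -5/(1 - 2) = 5, so R(i) - 5 = 2(R(i-1) - 5).
Hence R(i) = 1·2^{i-1} + 5.
R(19) = 1·2^{18} + 5 = 1·262144 + 5 = 262149.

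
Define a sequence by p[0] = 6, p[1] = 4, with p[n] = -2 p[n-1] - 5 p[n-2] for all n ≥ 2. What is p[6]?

482

p[2] = -2*4 - 5*6 = -38
p[3] = -2*(-38) - 5*4 = 56
p[4] = -2*56 - 5*(-38) = 78
p[5] = -2*78 - 5*56 = -436
p[6] = -2*(-436) - 5*78 = 482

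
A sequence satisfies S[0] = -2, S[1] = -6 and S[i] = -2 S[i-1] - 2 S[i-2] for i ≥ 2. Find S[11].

S[2] = -2(-6) - 2(-2) = 16
S[3] = -2(16) - 2(-6) = -20
S[4] = -2(-20) - 2(16) = 8
S[5] = -2(8) - 2(-20) = 24
S[6] = -2(24) - 2(8) = -64
S[7] = -2(-64) - 2(24) = 80
S[8] = -2(80) - 2(-64) = -32
S[9] = -2(-32) - 2(80) = -96
S[10] = -2(-96) - 2(-32) = 256
S[11] = -2(256) - 2(-96) = -320

-320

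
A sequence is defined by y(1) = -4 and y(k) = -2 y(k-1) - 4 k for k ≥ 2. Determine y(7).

-124

y(2) = -2*(-4) - 8 = 0
y(3) = -2*0 - 12 = -12
y(4) = -2*(-12) - 16 = 8
y(5) = -2*8 - 20 = -36
y(6) = -2*(-36) - 24 = 48
y(7) = -2*48 - 28 = -124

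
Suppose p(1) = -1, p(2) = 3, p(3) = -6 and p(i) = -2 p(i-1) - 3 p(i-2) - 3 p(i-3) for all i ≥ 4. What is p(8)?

33

p(4) = -2·(-6) - 3·3 - 3·(-1) = 6
p(5) = -2·6 - 3·(-6) - 3·3 = -3
p(6) = -2·(-3) - 3·6 - 3·(-6) = 6
p(7) = -2·6 - 3·(-3) - 3·6 = -21
p(8) = -2·(-21) - 3·6 - 3·(-3) = 33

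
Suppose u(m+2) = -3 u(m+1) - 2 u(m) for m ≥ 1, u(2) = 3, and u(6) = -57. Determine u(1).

Let u(1) = v.
u(3) = -9 - 2v
u(4) = 21 + 6v
u(5) = -45 - 14v
u(6) = 93 + 30v
So 93 + 30v = -57, giving v = -5.

-5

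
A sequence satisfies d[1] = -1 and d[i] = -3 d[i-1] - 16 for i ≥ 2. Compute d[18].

The fixed point is -16/(1 + 3) = -4, so d[i] + 4 = -3(d[i-1] + 4).
Hence d[i] = 3·(-3)^{i-1} - 4.
d[18] = 3·(-3)^{17} - 4 = 3·-129140163 - 4 = -387420493.

-387420493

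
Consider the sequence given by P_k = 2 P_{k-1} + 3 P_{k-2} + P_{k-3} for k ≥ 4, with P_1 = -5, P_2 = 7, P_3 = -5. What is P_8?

P_4 = 2(-5) + 3(7) + (-5) = 6
P_5 = 2(6) + 3(-5) + 7 = 4
P_6 = 2(4) + 3(6) + (-5) = 21
P_7 = 2(21) + 3(4) + 6 = 60
P_8 = 2(60) + 3(21) + 4 = 187

187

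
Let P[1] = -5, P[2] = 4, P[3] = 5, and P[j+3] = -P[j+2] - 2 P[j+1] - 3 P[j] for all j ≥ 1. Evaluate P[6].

P[4] = -5 - 2·4 - 3·(-5) = 2
P[5] = -2 - 2·5 - 3·4 = -24
P[6] = -(-24) - 2·2 - 3·5 = 5

5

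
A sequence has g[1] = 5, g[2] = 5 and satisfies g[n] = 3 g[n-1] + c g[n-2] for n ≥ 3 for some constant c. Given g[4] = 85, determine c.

g[3] = 15 + 5c
g[4] = 45 + 20c
So 45 + 20c = 85, giving c = 2.

2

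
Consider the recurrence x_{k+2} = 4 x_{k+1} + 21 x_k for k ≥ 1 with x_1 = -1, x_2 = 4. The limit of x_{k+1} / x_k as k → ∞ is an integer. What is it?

The characteristic equation is r^2 - 4r - 21 = 0, which factors as (r - 7)(r + 3) = 0.
So the roots are 7 and -3. Since |7| > |-3| and the coefficient of 7^k is non-zero, the ratio tends to 7.

7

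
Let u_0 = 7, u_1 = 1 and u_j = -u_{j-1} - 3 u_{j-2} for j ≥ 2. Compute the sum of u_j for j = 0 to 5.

u_2 = -1 - 3*7 = -22
u_3 = -(-22) - 3*1 = 19
u_4 = -19 - 3*(-22) = 47
u_5 = -47 - 3*19 = -104
Sum = 7 + 1 + (-22) + 19 + 47 + (-104) = -52

-52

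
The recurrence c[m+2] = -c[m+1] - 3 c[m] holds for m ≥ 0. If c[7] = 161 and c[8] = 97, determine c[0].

Rearranging, c[m-2] = (c[m] + c[m-1]) / -3.
c[6] = (97 + 161) / -3 = 258/-3 = -86
c[5] = (161 + (-86)) / -3 = 75/-3 = -25
c[4] = (-86 + (-25)) / -3 = -111/-3 = 37
c[3] = (-25 + 37) / -3 = 12/-3 = -4
c[2] = (37 + (-4)) / -3 = 33/-3 = -11
c[1] = (-4 + (-11)) / -3 = -15/-3 = 5
c[0] = (-11 + 5) / -3 = -6/-3 = 2

2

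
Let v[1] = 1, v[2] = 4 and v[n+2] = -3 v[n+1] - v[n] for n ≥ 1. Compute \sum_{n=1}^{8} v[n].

1197

v[3] = -3(4) - 1 = -13
v[4] = -3(-13) - 4 = 35
v[5] = -3(35) - (-13) = -92
v[6] = -3(-92) - 35 = 241
v[7] = -3(241) - (-92) = -631
v[8] = -3(-631) - 241 = 1652
Sum = 1 + 4 + (-13) + 35 + (-92) + 241 + (-631) + 1652 = 1197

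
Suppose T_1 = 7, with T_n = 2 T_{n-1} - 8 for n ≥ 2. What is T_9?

T_2 = 2·7 - 8 = 6
T_3 = 2·6 - 8 = 4
T_4 = 2·4 - 8 = 0
T_5 = 2·0 - 8 = -8
T_6 = 2·(-8) - 8 = -24
T_7 = 2·(-24) - 8 = -56
T_8 = 2·(-56) - 8 = -120
T_9 = 2·(-120) - 8 = -248

-248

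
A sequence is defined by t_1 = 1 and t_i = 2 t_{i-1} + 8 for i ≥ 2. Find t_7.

t_2 = 2*1 + 8 = 10
t_3 = 2*10 + 8 = 28
t_4 = 2*28 + 8 = 64
t_5 = 2*64 + 8 = 136
t_6 = 2*136 + 8 = 280
t_7 = 2*280 + 8 = 568

568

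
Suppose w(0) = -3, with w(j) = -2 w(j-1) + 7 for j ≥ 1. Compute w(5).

173

w(1) = -2*(-3) + 7 = 13
w(2) = -2*13 + 7 = -19
w(3) = -2*(-19) + 7 = 45
w(4) = -2*45 + 7 = -83
w(5) = -2*(-83) + 7 = 173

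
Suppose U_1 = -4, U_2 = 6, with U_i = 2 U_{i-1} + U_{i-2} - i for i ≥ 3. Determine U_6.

U_3 = 2·6 + (-4) - 3 = 5
U_4 = 2·5 + 6 - 4 = 12
U_5 = 2·12 + 5 - 5 = 24
U_6 = 2·24 + 12 - 6 = 54

54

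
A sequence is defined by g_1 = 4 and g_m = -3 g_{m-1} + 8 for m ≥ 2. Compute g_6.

-484

g_2 = -3*4 + 8 = -4
g_3 = -3*(-4) + 8 = 20
g_4 = -3*20 + 8 = -52
g_5 = -3*(-52) + 8 = 164
g_6 = -3*164 + 8 = -484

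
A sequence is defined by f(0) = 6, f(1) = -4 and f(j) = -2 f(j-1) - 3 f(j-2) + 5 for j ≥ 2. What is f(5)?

-8

f(2) = -2*(-4) - 3*6 + 5 = -5
f(3) = -2*(-5) - 3*(-4) + 5 = 27
f(4) = -2*27 - 3*(-5) + 5 = -34
f(5) = -2*(-34) - 3*27 + 5 = -8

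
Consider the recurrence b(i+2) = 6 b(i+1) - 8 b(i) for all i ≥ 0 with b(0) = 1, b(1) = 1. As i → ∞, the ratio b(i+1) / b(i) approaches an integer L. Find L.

The characteristic equation is r^2 - 6r + 8 = 0, which factors as (r - 4)(r - 2) = 0.
So the roots are 4 and 2. Since |4| > |2| and the coefficient of 4^i is non-zero, the ratio tends to 4.

4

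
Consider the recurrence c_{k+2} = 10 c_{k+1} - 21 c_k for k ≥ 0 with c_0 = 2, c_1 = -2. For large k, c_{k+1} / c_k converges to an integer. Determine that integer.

The characteristic equation is r^2 - 10r + 21 = 0, which factors as (r - 7)(r - 3) = 0.
So the roots are 7 and 3. Since |7| > |3| and the coefficient of 7^k is non-zero, the ratio tends to 7.

7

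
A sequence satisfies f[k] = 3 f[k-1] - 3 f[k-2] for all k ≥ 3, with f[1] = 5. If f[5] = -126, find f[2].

Let f[2] = w.
f[3] = -15 + 3w
f[4] = -45 + 6w
f[5] = -90 + 9w
So -90 + 9w = -126, giving w = -4.

-4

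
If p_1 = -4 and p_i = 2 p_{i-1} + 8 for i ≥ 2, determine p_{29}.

The fixed point is 8/(1 - 2) = -8, so p_i + 8 = 2(p_{i-1} + 8).
Hence p_i = 4·2^{i-1} - 8.
p_{29} = 4·2^{28} - 8 = 4·268435456 - 8 = 1073741816.

1073741816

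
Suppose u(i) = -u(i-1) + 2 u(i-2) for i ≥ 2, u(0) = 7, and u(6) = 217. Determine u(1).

-3

Let u(1) = x.
u(2) = 14 - x
u(3) = -14 + 3x
u(4) = 42 - 5x
u(5) = -70 + 11x
u(6) = 154 - 21x
So 154 - 21x = 217, giving x = -3.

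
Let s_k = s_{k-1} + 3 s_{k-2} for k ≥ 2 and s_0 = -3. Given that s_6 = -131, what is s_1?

1

Let s_1 = x.
s_2 = -9 + x
s_3 = -9 + 4x
s_4 = -36 + 7x
s_5 = -63 + 19x
s_6 = -171 + 40x
So -171 + 40x = -131, giving x = 1.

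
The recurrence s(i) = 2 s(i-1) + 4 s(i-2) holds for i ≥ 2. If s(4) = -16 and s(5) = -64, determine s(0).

Rearranging, s(i-2) = (s(i) - 2 s(i-1)) / 4.
s(3) = (-64 - 2*(-16)) / 4 = -32/4 = -8
s(2) = (-16 - 2*(-8)) / 4 = 0/4 = 0
s(1) = (-8 - 2*0) / 4 = -8/4 = -2
s(0) = (0 - 2*(-2)) / 4 = 4/4 = 1

1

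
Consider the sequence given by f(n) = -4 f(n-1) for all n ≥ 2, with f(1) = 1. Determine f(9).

65536

f(2) = -4*1 = -4
f(3) = -4*(-4) = 16
f(4) = -4*16 = -64
f(5) = -4*(-64) = 256
f(6) = -4*256 = -1024
f(7) = -4*(-1024) = 4096
f(8) = -4*4096 = -16384
f(9) = -4*(-16384) = 65536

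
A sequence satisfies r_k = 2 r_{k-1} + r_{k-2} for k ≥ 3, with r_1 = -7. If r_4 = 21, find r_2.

7

Let r_2 = z.
r_3 = -7 + 2z
r_4 = -14 + 5z
So -14 + 5z = 21, giving z = 7.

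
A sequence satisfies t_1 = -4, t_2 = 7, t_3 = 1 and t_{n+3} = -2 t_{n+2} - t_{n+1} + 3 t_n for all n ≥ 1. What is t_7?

75

t_4 = -2·1 - 7 + 3·(-4) = -21
t_5 = -2·(-21) - 1 + 3·7 = 62
t_6 = -2·62 - (-21) + 3·1 = -100
t_7 = -2·(-100) - 62 + 3·(-21) = 75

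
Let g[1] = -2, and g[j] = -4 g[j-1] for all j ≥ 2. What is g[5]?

g[2] = -4·(-2) = 8
g[3] = -4·8 = -32
g[4] = -4·(-32) = 128
g[5] = -4·128 = -512

-512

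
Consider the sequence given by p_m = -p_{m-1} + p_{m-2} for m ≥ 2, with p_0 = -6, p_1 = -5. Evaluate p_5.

p_2 = -(-5) + (-6) = -1
p_3 = -(-1) + (-5) = -4
p_4 = -(-4) + (-1) = 3
p_5 = -3 + (-4) = -7

-7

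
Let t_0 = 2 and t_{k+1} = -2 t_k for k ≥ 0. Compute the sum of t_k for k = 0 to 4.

t_1 = -2*2 = -4
t_2 = -2*(-4) = 8
t_3 = -2*8 = -16
t_4 = -2*(-16) = 32
Sum = 2 + (-4) + 8 + (-16) + 32 = 22

22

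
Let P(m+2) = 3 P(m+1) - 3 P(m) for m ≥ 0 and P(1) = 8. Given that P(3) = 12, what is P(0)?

4

Let P(0) = w.
P(2) = 24 - 3w
P(3) = 48 - 9w
So 48 - 9w = 12, giving w = 4.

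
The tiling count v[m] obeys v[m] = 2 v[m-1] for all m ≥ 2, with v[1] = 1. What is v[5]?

v[2] = 2·1 = 2
v[3] = 2·2 = 4
v[4] = 2·4 = 8
v[5] = 2·8 = 16

16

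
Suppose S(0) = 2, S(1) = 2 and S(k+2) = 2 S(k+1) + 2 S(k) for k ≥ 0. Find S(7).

S(2) = 2·2 + 2·2 = 8
S(3) = 2·8 + 2·2 = 20
S(4) = 2·20 + 2·8 = 56
S(5) = 2·56 + 2·20 = 152
S(6) = 2·152 + 2·56 = 416
S(7) = 2·416 + 2·152 = 1136

1136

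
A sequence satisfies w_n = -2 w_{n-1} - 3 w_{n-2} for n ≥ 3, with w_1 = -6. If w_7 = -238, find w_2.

-4

Let w_2 = z.
w_3 = 18 - 2z
w_4 = -36 + z
w_5 = 18 + 4z
w_6 = 72 - 11z
w_7 = -198 + 10z
So -198 + 10z = -238, giving z = -4.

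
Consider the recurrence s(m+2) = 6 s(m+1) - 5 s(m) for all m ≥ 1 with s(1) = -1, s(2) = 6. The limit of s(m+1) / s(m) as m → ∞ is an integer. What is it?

The characteristic equation is r^2 - 6r + 5 = 0, which factors as (r - 5)(r - 1) = 0.
So the roots are 5 and 1. Since |5| > |1| and the coefficient of 5^m is non-zero, the ratio tends to 5.

5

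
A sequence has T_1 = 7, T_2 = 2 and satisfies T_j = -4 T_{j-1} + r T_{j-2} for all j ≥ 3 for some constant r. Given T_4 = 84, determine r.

-2

T_3 = -8 + 7r
T_4 = 32 - 26r
So 32 - 26r = 84, giving r = -2.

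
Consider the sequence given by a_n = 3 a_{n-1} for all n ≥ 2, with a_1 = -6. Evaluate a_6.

a_2 = 3*(-6) = -18
a_3 = 3*(-18) = -54
a_4 = 3*(-54) = -162
a_5 = 3*(-162) = -486
a_6 = 3*(-486) = -1458

-1458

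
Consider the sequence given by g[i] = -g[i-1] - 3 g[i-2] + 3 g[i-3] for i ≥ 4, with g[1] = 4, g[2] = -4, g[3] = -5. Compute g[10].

g[4] = -(-5) - 3*(-4) + 3*4 = 29
g[5] = -29 - 3*(-5) + 3*(-4) = -26
g[6] = -(-26) - 3*29 + 3*(-5) = -76
g[7] = -(-76) - 3*(-26) + 3*29 = 241
g[8] = -241 - 3*(-76) + 3*(-26) = -91
g[9] = -(-91) - 3*241 + 3*(-76) = -860
g[10] = -(-860) - 3*(-91) + 3*241 = 1856

1856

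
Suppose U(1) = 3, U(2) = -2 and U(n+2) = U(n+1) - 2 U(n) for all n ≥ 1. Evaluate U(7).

U(3) = (-2) - 2(3) = -8
U(4) = (-8) - 2(-2) = -4
U(5) = (-4) - 2(-8) = 12
U(6) = 12 - 2(-4) = 20
U(7) = 20 - 2(12) = -4

-4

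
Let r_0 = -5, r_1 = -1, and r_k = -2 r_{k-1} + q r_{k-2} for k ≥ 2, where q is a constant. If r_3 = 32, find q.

4

r_2 = 2 - 5q
r_3 = -4 + 9q
So -4 + 9q = 32, giving q = 4.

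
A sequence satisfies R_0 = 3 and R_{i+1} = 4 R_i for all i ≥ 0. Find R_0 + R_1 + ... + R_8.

R_1 = 4(3) = 12
R_2 = 4(12) = 48
R_3 = 4(48) = 192
R_4 = 4(192) = 768
R_5 = 4(768) = 3072
R_6 = 4(3072) = 12288
R_7 = 4(12288) = 49152
R_8 = 4(49152) = 196608
Sum = 3 + 12 + 48 + 192 + 768 + 3072 + 12288 + 49152 + 196608 = 262143

262143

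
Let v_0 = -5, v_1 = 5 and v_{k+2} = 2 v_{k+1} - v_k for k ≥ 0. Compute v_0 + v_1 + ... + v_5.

120

v_2 = 2*5 - (-5) = 15
v_3 = 2*15 - 5 = 25
v_4 = 2*25 - 15 = 35
v_5 = 2*35 - 25 = 45
Sum = (-5) + 5 + 15 + 25 + 35 + 45 = 120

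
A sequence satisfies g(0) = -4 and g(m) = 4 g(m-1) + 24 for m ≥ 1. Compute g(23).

281474976710648

The fixed point is 24/(1 - 4) = -8, so g(m) + 8 = 4(g(m-1) + 8).
Hence g(m) = 4·4^m - 8.
g(23) = 4·4^{23} - 8 = 4·70368744177664 - 8 = 281474976710648.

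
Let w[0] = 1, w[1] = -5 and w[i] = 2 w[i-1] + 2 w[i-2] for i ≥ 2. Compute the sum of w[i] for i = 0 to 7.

w[2] = 2*(-5) + 2*1 = -8
w[3] = 2*(-8) + 2*(-5) = -26
w[4] = 2*(-26) + 2*(-8) = -68
w[5] = 2*(-68) + 2*(-26) = -188
w[6] = 2*(-188) + 2*(-68) = -512
w[7] = 2*(-512) + 2*(-188) = -1400
Sum = 1 + (-5) + (-8) + (-26) + (-68) + (-188) + (-512) + (-1400) = -2206

-2206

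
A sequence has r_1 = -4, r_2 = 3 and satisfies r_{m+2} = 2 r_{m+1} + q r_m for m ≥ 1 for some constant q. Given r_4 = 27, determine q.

r_3 = 6 - 4q
r_4 = 12 - 5q
So 12 - 5q = 27, giving q = -3.

-3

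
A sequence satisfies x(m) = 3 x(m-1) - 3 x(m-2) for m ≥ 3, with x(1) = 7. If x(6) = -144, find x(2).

Let x(2) = z.
x(3) = -21 + 3z
x(4) = -63 + 6z
x(5) = -126 + 9z
x(6) = -189 + 9z
So -189 + 9z = -144, giving z = 5.

5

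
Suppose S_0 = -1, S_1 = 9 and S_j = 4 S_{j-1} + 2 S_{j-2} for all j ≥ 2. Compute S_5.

3044

S_2 = 4*9 + 2*(-1) = 34
S_3 = 4*34 + 2*9 = 154
S_4 = 4*154 + 2*34 = 684
S_5 = 4*684 + 2*154 = 3044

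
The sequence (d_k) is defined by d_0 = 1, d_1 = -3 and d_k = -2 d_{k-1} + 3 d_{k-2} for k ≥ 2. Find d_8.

6561

d_2 = -2(-3) + 3(1) = 9
d_3 = -2(9) + 3(-3) = -27
d_4 = -2(-27) + 3(9) = 81
d_5 = -2(81) + 3(-27) = -243
d_6 = -2(-243) + 3(81) = 729
d_7 = -2(729) + 3(-243) = -2187
d_8 = -2(-2187) + 3(729) = 6561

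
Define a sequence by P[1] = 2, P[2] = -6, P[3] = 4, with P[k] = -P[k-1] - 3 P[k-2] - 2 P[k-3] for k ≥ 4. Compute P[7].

38

P[4] = -4 - 3·(-6) - 2·2 = 10
P[5] = -10 - 3·4 - 2·(-6) = -10
P[6] = -(-10) - 3·10 - 2·4 = -28
P[7] = -(-28) - 3·(-10) - 2·10 = 38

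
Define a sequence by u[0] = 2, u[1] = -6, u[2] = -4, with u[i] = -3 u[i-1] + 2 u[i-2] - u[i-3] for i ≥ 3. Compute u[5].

-12

u[3] = -3(-4) + 2(-6) - 2 = -2
u[4] = -3(-2) + 2(-4) - (-6) = 4
u[5] = -3(4) + 2(-2) - (-4) = -12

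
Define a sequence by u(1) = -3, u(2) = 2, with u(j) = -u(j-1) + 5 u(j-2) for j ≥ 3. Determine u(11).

u(3) = -2 + 5*(-3) = -17
u(4) = -(-17) + 5*2 = 27
u(5) = -27 + 5*(-17) = -112
u(6) = -(-112) + 5*27 = 247
u(7) = -247 + 5*(-112) = -807
u(8) = -(-807) + 5*247 = 2042
u(9) = -2042 + 5*(-807) = -6077
u(10) = -(-6077) + 5*2042 = 16287
u(11) = -16287 + 5*(-6077) = -46672

-46672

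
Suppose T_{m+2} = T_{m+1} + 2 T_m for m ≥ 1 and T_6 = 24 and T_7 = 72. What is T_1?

Rearranging, T_{m-2} = (T_m - T_{m-1}) / 2.
T_5 = (72 - 24) / 2 = 48/2 = 24
T_4 = (24 - 24) / 2 = 0/2 = 0
T_3 = (24 - 0) / 2 = 24/2 = 12
T_2 = (0 - 12) / 2 = -12/2 = -6
T_1 = (12 - (-6)) / 2 = 18/2 = 9

9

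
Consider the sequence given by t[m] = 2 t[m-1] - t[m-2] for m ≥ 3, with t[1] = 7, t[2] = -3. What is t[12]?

t[3] = 2*(-3) - 7 = -13
t[4] = 2*(-13) - (-3) = -23
t[5] = 2*(-23) - (-13) = -33
t[6] = 2*(-33) - (-23) = -43
t[7] = 2*(-43) - (-33) = -53
t[8] = 2*(-53) - (-43) = -63
t[9] = 2*(-63) - (-53) = -73
t[10] = 2*(-73) - (-63) = -83
t[11] = 2*(-83) - (-73) = -93
t[12] = 2*(-93) - (-83) = -103

-103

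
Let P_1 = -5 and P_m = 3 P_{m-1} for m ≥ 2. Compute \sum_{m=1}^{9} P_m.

P_2 = 3(-5) = -15
P_3 = 3(-15) = -45
P_4 = 3(-45) = -135
P_5 = 3(-135) = -405
P_6 = 3(-405) = -1215
P_7 = 3(-1215) = -3645
P_8 = 3(-3645) = -10935
P_9 = 3(-10935) = -32805
Sum = (-5) + (-15) + (-45) + (-135) + (-405) + (-1215) + (-3645) + (-10935) + (-32805) = -49205

-49205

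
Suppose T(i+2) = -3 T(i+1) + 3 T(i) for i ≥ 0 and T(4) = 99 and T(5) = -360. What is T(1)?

5

Rearranging, T(i-2) = (T(i) + 3 T(i-1)) / 3.
T(3) = (-360 + 3(99)) / 3 = -63/3 = -21
T(2) = (99 + 3(-21)) / 3 = 36/3 = 12
T(1) = (-21 + 3(12)) / 3 = 15/3 = 5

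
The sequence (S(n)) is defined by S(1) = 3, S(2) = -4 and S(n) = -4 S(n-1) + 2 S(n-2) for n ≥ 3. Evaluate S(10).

S(3) = -4*(-4) + 2*3 = 22
S(4) = -4*22 + 2*(-4) = -96
S(5) = -4*(-96) + 2*22 = 428
S(6) = -4*428 + 2*(-96) = -1904
S(7) = -4*(-1904) + 2*428 = 8472
S(8) = -4*8472 + 2*(-1904) = -37696
S(9) = -4*(-37696) + 2*8472 = 167728
S(10) = -4*167728 + 2*(-37696) = -746304

-746304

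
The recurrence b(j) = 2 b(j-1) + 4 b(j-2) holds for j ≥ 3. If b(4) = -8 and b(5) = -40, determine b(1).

-2

Rearranging, b(j-2) = (b(j) - 2 b(j-1)) / 4.
b(3) = (-40 - 2(-8)) / 4 = -24/4 = -6
b(2) = (-8 - 2(-6)) / 4 = 4/4 = 1
b(1) = (-6 - 2(1)) / 4 = -8/4 = -2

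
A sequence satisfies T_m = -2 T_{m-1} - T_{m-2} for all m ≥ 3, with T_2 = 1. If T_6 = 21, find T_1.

4

Let T_1 = v.
T_3 = -2 - v
T_4 = 3 + 2v
T_5 = -4 - 3v
T_6 = 5 + 4v
So 5 + 4v = 21, giving v = 4.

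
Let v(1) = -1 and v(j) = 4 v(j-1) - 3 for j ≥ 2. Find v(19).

-137438953471

The fixed point is -3/(1 - 4) = 1, so v(j) - 1 = 4(v(j-1) - 1).
Hence v(j) = -2·4^{j-1} + 1.
v(19) = -2·4^{18} + 1 = -2·68719476736 + 1 = -137438953471.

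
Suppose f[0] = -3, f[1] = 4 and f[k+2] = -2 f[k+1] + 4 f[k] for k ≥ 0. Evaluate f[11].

f[2] = -2(4) + 4(-3) = -20
f[3] = -2(-20) + 4(4) = 56
f[4] = -2(56) + 4(-20) = -192
f[5] = -2(-192) + 4(56) = 608
f[6] = -2(608) + 4(-192) = -1984
f[7] = -2(-1984) + 4(608) = 6400
f[8] = -2(6400) + 4(-1984) = -20736
f[9] = -2(-20736) + 4(6400) = 67072
f[10] = -2(67072) + 4(-20736) = -217088
f[11] = -2(-217088) + 4(67072) = 702464

702464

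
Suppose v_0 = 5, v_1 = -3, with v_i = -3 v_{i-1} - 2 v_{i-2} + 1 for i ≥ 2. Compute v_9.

v_2 = -3(-3) - 2(5) + 1 = 0
v_3 = -3(0) - 2(-3) + 1 = 7
v_4 = -3(7) - 2(0) + 1 = -20
v_5 = -3(-20) - 2(7) + 1 = 47
v_6 = -3(47) - 2(-20) + 1 = -100
v_7 = -3(-100) - 2(47) + 1 = 207
v_8 = -3(207) - 2(-100) + 1 = -420
v_9 = -3(-420) - 2(207) + 1 = 847

847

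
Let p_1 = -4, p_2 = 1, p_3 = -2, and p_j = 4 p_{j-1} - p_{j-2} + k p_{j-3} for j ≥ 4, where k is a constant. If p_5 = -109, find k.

5

p_4 = -9 - 4k
p_5 = -34 - 15k
So -34 - 15k = -109, giving k = 5.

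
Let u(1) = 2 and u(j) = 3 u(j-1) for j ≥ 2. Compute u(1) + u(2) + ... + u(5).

242

u(2) = 3(2) = 6
u(3) = 3(6) = 18
u(4) = 3(18) = 54
u(5) = 3(54) = 162
Sum = 2 + 6 + 18 + 54 + 162 = 242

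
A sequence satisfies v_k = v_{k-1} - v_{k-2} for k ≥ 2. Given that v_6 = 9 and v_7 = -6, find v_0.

Rearranging, v_{k-2} = -(v_k - v_{k-1}).
v_5 = -(-6 - 9) = 15
v_4 = -(9 - 15) = 6
v_3 = -(15 - 6) = -9
v_2 = -(6 - (-9)) = -15
v_1 = -(-9 - (-15)) = -6
v_0 = -(-15 - (-6)) = 9

9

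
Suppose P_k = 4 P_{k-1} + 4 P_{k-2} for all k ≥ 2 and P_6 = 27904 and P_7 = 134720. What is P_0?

Rearranging, P_{k-2} = (P_k - 4 P_{k-1}) / 4.
P_5 = (134720 - 4·27904) / 4 = 23104/4 = 5776
P_4 = (27904 - 4·5776) / 4 = 4800/4 = 1200
P_3 = (5776 - 4·1200) / 4 = 976/4 = 244
P_2 = (1200 - 4·244) / 4 = 224/4 = 56
P_1 = (244 - 4·56) / 4 = 20/4 = 5
P_0 = (56 - 4·5) / 4 = 36/4 = 9

9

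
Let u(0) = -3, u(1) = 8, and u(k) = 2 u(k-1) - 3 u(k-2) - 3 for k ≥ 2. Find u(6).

-146

u(2) = 2(8) - 3(-3) - 3 = 22
u(3) = 2(22) - 3(8) - 3 = 17
u(4) = 2(17) - 3(22) - 3 = -35
u(5) = 2(-35) - 3(17) - 3 = -124
u(6) = 2(-124) - 3(-35) - 3 = -146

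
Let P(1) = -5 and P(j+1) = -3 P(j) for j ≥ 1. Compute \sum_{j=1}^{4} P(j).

P(2) = -3·(-5) = 15
P(3) = -3·15 = -45
P(4) = -3·(-45) = 135
Sum = (-5) + 15 + (-45) + 135 = 100

100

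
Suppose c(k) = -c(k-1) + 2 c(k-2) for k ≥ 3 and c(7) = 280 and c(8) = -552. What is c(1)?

Rearranging, c(k-2) = (c(k) + c(k-1)) / 2.
c(6) = (-552 + 280) / 2 = -272/2 = -136
c(5) = (280 + (-136)) / 2 = 144/2 = 72
c(4) = (-136 + 72) / 2 = -64/2 = -32
c(3) = (72 + (-32)) / 2 = 40/2 = 20
c(2) = (-32 + 20) / 2 = -12/2 = -6
c(1) = (20 + (-6)) / 2 = 14/2 = 7

7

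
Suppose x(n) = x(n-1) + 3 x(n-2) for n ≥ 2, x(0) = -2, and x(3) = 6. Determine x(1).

Let x(1) = v.
x(2) = -6 + v
x(3) = -6 + 4v
So -6 + 4v = 6, giving v = 3.

3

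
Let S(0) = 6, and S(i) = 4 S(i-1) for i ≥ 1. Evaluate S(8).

S(1) = 4*6 = 24
S(2) = 4*24 = 96
S(3) = 4*96 = 384
S(4) = 4*384 = 1536
S(5) = 4*1536 = 6144
S(6) = 4*6144 = 24576
S(7) = 4*24576 = 98304
S(8) = 4*98304 = 393216

393216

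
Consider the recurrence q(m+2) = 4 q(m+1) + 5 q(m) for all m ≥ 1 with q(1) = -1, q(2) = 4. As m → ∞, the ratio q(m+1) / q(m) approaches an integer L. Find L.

5

The characteristic equation is r^2 - 4r - 5 = 0, which factors as (r - 5)(r + 1) = 0.
So the roots are 5 and -1. Since |5| > |-1| and the coefficient of 5^m is non-zero, the ratio tends to 5.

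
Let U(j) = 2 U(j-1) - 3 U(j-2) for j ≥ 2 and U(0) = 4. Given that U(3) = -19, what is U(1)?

Let U(1) = z.
U(2) = -12 + 2z
U(3) = -24 + z
So -24 + z = -19, giving z = 5.

5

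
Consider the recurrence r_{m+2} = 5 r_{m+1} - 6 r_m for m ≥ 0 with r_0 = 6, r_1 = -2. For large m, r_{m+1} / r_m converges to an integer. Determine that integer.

3

The characteristic equation is r^2 - 5r + 6 = 0, which factors as (r - 3)(r - 2) = 0.
So the roots are 3 and 2. Since |3| > |2| and the coefficient of 3^m is non-zero, the ratio tends to 3.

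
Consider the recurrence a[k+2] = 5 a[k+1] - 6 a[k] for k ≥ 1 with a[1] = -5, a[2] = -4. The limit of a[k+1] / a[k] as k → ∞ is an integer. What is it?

The characteristic equation is r^2 - 5r + 6 = 0, which factors as (r - 3)(r - 2) = 0.
So the roots are 3 and 2. Since |3| > |2| and the coefficient of 3^k is non-zero, the ratio tends to 3.

3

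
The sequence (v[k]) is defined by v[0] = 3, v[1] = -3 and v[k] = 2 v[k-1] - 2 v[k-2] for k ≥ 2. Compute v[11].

v[2] = 2·(-3) - 2·3 = -12
v[3] = 2·(-12) - 2·(-3) = -18
v[4] = 2·(-18) - 2·(-12) = -12
v[5] = 2·(-12) - 2·(-18) = 12
v[6] = 2·12 - 2·(-12) = 48
v[7] = 2·48 - 2·12 = 72
v[8] = 2·72 - 2·48 = 48
v[9] = 2·48 - 2·72 = -48
v[10] = 2·(-48) - 2·48 = -192
v[11] = 2·(-192) - 2·(-48) = -288

-288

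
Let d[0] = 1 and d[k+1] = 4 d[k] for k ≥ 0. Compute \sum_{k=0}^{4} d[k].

d[1] = 4(1) = 4
d[2] = 4(4) = 16
d[3] = 4(16) = 64
d[4] = 4(64) = 256
Sum = 1 + 4 + 16 + 64 + 256 = 341

341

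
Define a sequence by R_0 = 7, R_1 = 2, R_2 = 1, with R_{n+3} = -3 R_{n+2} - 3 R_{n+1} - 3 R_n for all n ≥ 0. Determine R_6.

R_3 = -3*1 - 3*2 - 3*7 = -30
R_4 = -3*(-30) - 3*1 - 3*2 = 81
R_5 = -3*81 - 3*(-30) - 3*1 = -156
R_6 = -3*(-156) - 3*81 - 3*(-30) = 315

315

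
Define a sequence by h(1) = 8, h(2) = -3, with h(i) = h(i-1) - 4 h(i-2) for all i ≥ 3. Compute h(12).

h(3) = (-3) - 4*8 = -35
h(4) = (-35) - 4*(-3) = -23
h(5) = (-23) - 4*(-35) = 117
h(6) = 117 - 4*(-23) = 209
h(7) = 209 - 4*117 = -259
h(8) = (-259) - 4*209 = -1095
h(9) = (-1095) - 4*(-259) = -59
h(10) = (-59) - 4*(-1095) = 4321
h(11) = 4321 - 4*(-59) = 4557
h(12) = 4557 - 4*4321 = -12727

-12727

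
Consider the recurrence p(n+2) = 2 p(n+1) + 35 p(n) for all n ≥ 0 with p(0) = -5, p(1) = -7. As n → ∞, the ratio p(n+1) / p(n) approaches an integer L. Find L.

The characteristic equation is r^2 - 2r - 35 = 0, which factors as (r - 7)(r + 5) = 0.
So the roots are 7 and -5. Since |7| > |-5| and the coefficient of 7^n is non-zero, the ratio tends to 7.

7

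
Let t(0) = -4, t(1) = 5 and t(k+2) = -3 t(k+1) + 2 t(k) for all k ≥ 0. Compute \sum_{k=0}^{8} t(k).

t(2) = -3*5 + 2*(-4) = -23
t(3) = -3*(-23) + 2*5 = 79
t(4) = -3*79 + 2*(-23) = -283
t(5) = -3*(-283) + 2*79 = 1007
t(6) = -3*1007 + 2*(-283) = -3587
t(7) = -3*(-3587) + 2*1007 = 12775
t(8) = -3*12775 + 2*(-3587) = -45499
Sum = (-4) + 5 + (-23) + 79 + (-283) + 1007 + (-3587) + 12775 + (-45499) = -35530

-35530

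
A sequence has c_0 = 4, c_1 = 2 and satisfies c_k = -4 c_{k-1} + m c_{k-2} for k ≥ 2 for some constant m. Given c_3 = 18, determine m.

1

c_2 = -8 + 4m
c_3 = 32 - 14m
So 32 - 14m = 18, giving m = 1.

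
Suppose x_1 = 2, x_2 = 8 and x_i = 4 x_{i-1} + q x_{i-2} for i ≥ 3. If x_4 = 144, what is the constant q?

1

x_3 = 32 + 2q
x_4 = 128 + 16q
So 128 + 16q = 144, giving q = 1.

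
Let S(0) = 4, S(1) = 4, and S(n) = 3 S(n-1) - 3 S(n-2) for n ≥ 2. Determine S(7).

S(2) = 3*4 - 3*4 = 0
S(3) = 3*0 - 3*4 = -12
S(4) = 3*(-12) - 3*0 = -36
S(5) = 3*(-36) - 3*(-12) = -72
S(6) = 3*(-72) - 3*(-36) = -108
S(7) = 3*(-108) - 3*(-72) = -108

-108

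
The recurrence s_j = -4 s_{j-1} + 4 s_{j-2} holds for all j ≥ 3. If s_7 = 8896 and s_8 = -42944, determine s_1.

6

Rearranging, s_{j-2} = (s_j + 4 s_{j-1}) / 4.
s_6 = (-42944 + 4·8896) / 4 = -7360/4 = -1840
s_5 = (8896 + 4·(-1840)) / 4 = 1536/4 = 384
s_4 = (-1840 + 4·384) / 4 = -304/4 = -76
s_3 = (384 + 4·(-76)) / 4 = 80/4 = 20
s_2 = (-76 + 4·20) / 4 = 4/4 = 1
s_1 = (20 + 4·1) / 4 = 24/4 = 6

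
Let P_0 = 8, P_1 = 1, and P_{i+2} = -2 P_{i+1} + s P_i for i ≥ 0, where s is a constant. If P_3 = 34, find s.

P_2 = -2 + 8s
P_3 = 4 - 15s
So 4 - 15s = 34, giving s = -2.

-2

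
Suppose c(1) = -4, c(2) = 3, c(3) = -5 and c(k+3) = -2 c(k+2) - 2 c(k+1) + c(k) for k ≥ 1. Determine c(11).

-275

c(4) = -2·(-5) - 2·3 + (-4) = 0
c(5) = -2·0 - 2·(-5) + 3 = 13
c(6) = -2·13 - 2·0 + (-5) = -31
c(7) = -2·(-31) - 2·13 + 0 = 36
c(8) = -2·36 - 2·(-31) + 13 = 3
c(9) = -2·3 - 2·36 + (-31) = -109
c(10) = -2·(-109) - 2·3 + 36 = 248
c(11) = -2·248 - 2·(-109) + 3 = -275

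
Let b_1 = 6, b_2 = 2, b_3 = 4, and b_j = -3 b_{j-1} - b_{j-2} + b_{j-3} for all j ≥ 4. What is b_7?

132

b_4 = -3(4) - 2 + 6 = -8
b_5 = -3(-8) - 4 + 2 = 22
b_6 = -3(22) - (-8) + 4 = -54
b_7 = -3(-54) - 22 + (-8) = 132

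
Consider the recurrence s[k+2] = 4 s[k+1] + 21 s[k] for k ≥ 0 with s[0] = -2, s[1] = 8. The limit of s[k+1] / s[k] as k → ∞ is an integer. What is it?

7

The characteristic equation is r^2 - 4r - 21 = 0, which factors as (r - 7)(r + 3) = 0.
So the roots are 7 and -3. Since |7| > |-3| and the coefficient of 7^k is non-zero, the ratio tends to 7.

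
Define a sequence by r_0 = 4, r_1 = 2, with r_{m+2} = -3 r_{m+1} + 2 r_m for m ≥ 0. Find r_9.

-5506

r_2 = -3·2 + 2·4 = 2
r_3 = -3·2 + 2·2 = -2
r_4 = -3·(-2) + 2·2 = 10
r_5 = -3·10 + 2·(-2) = -34
r_6 = -3·(-34) + 2·10 = 122
r_7 = -3·122 + 2·(-34) = -434
r_8 = -3·(-434) + 2·122 = 1546
r_9 = -3·1546 + 2·(-434) = -5506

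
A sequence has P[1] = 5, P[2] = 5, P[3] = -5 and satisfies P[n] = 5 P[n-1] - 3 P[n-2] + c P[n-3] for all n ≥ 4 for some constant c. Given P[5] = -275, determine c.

P[4] = -40 + 5c
P[5] = -185 + 30c
So -185 + 30c = -275, giving c = -3.

-3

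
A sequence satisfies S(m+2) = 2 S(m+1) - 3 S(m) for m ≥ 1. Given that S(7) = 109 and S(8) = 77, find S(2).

Rearranging, S(m-2) = (S(m) - 2 S(m-1)) / -3.
S(6) = (77 - 2*109) / -3 = -141/-3 = 47
S(5) = (109 - 2*47) / -3 = 15/-3 = -5
S(4) = (47 - 2*(-5)) / -3 = 57/-3 = -19
S(3) = (-5 - 2*(-19)) / -3 = 33/-3 = -11
S(2) = (-19 - 2*(-11)) / -3 = 3/-3 = -1

-1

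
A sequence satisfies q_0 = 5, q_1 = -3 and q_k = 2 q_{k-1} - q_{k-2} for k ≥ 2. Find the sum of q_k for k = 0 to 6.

-133

q_2 = 2*(-3) - 5 = -11
q_3 = 2*(-11) - (-3) = -19
q_4 = 2*(-19) - (-11) = -27
q_5 = 2*(-27) - (-19) = -35
q_6 = 2*(-35) - (-27) = -43
Sum = 5 + (-3) + (-11) + (-19) + (-27) + (-35) + (-43) = -133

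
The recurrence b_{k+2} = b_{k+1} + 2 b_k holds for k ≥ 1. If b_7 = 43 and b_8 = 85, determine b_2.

1

Rearranging, b_{k-2} = (b_k - b_{k-1}) / 2.
b_6 = (85 - 43) / 2 = 42/2 = 21
b_5 = (43 - 21) / 2 = 22/2 = 11
b_4 = (21 - 11) / 2 = 10/2 = 5
b_3 = (11 - 5) / 2 = 6/2 = 3
b_2 = (5 - 3) / 2 = 2/2 = 1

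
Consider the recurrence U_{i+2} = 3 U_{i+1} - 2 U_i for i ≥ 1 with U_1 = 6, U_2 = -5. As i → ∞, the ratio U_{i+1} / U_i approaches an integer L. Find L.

2

The characteristic equation is r^2 - 3r + 2 = 0, which factors as (r - 2)(r - 1) = 0.
So the roots are 2 and 1. Since |2| > |1| and the coefficient of 2^i is non-zero, the ratio tends to 2.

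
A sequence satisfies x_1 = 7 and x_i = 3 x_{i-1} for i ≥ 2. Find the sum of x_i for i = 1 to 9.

x_2 = 3·7 = 21
x_3 = 3·21 = 63
x_4 = 3·63 = 189
x_5 = 3·189 = 567
x_6 = 3·567 = 1701
x_7 = 3·1701 = 5103
x_8 = 3·5103 = 15309
x_9 = 3·15309 = 45927
Sum = 7 + 21 + 63 + 189 + 567 + 1701 + 5103 + 15309 + 45927 = 68887

68887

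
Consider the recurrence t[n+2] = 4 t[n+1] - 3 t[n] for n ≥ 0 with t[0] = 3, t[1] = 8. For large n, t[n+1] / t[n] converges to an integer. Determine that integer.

3

The characteristic equation is r^2 - 4r + 3 = 0, which factors as (r - 3)(r - 1) = 0.
So the roots are 3 and 1. Since |3| > |1| and the coefficient of 3^n is non-zero, the ratio tends to 3.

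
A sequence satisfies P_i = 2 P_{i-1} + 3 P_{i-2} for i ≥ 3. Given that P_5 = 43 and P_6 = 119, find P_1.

Rearranging, P_{i-2} = (P_i - 2 P_{i-1}) / 3.
P_4 = (119 - 2(43)) / 3 = 33/3 = 11
P_3 = (43 - 2(11)) / 3 = 21/3 = 7
P_2 = (11 - 2(7)) / 3 = -3/3 = -1
P_1 = (7 - 2(-1)) / 3 = 9/3 = 3

3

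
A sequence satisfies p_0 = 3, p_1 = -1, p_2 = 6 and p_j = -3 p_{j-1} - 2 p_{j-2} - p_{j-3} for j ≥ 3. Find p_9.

p_3 = -3(6) - 2(-1) - 3 = -19
p_4 = -3(-19) - 2(6) - (-1) = 46
p_5 = -3(46) - 2(-19) - 6 = -106
p_6 = -3(-106) - 2(46) - (-19) = 245
p_7 = -3(245) - 2(-106) - 46 = -569
p_8 = -3(-569) - 2(245) - (-106) = 1323
p_9 = -3(1323) - 2(-569) - 245 = -3076

-3076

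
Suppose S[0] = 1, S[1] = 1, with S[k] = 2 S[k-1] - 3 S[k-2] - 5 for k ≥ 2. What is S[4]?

S[2] = 2(1) - 3(1) - 5 = -6
S[3] = 2(-6) - 3(1) - 5 = -20
S[4] = 2(-20) - 3(-6) - 5 = -27

-27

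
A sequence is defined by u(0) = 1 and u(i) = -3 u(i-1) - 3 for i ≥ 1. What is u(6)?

1275

u(1) = -3·1 - 3 = -6
u(2) = -3·(-6) - 3 = 15
u(3) = -3·15 - 3 = -48
u(4) = -3·(-48) - 3 = 141
u(5) = -3·141 - 3 = -426
u(6) = -3·(-426) - 3 = 1275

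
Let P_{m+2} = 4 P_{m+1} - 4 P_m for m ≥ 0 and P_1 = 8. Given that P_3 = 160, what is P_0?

Let P_0 = x.
P_2 = 32 - 4x
P_3 = 96 - 16x
So 96 - 16x = 160, giving x = -4.

-4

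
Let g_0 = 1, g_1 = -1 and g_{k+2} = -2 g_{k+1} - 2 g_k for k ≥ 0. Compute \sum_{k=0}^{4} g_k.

g_2 = -2·(-1) - 2·1 = 0
g_3 = -2·0 - 2·(-1) = 2
g_4 = -2·2 - 2·0 = -4
Sum = 1 + (-1) + 0 + 2 + (-4) = -2

-2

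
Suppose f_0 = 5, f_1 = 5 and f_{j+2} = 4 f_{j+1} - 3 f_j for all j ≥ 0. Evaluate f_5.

5

f_2 = 4·5 - 3·5 = 5
f_3 = 4·5 - 3·5 = 5
f_4 = 4·5 - 3·5 = 5
f_5 = 4·5 - 3·5 = 5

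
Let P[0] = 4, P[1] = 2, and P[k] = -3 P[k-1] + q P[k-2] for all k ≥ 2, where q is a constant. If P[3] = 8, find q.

P[2] = -6 + 4q
P[3] = 18 - 10q
So 18 - 10q = 8, giving q = 1.

1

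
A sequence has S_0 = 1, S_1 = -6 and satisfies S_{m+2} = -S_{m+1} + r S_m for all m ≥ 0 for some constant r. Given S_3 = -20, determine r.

2

S_2 = 6 + r
S_3 = -6 - 7r
So -6 - 7r = -20, giving r = 2.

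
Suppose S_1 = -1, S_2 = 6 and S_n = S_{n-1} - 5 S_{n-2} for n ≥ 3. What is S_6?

21

S_3 = 6 - 5*(-1) = 11
S_4 = 11 - 5*6 = -19
S_5 = (-19) - 5*11 = -74
S_6 = (-74) - 5*(-19) = 21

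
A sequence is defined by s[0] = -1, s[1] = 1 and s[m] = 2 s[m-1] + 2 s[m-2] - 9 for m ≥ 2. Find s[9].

s[2] = 2*1 + 2*(-1) - 9 = -9
s[3] = 2*(-9) + 2*1 - 9 = -25
s[4] = 2*(-25) + 2*(-9) - 9 = -77
s[5] = 2*(-77) + 2*(-25) - 9 = -213
s[6] = 2*(-213) + 2*(-77) - 9 = -589
s[7] = 2*(-589) + 2*(-213) - 9 = -1613
s[8] = 2*(-1613) + 2*(-589) - 9 = -4413
s[9] = 2*(-4413) + 2*(-1613) - 9 = -12061

-12061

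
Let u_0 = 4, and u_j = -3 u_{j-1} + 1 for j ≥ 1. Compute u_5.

-911

u_1 = -3·4 + 1 = -11
u_2 = -3·(-11) + 1 = 34
u_3 = -3·34 + 1 = -101
u_4 = -3·(-101) + 1 = 304
u_5 = -3·304 + 1 = -911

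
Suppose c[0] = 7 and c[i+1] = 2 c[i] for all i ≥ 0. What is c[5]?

c[1] = 2·7 = 14
c[2] = 2·14 = 28
c[3] = 2·28 = 56
c[4] = 2·56 = 112
c[5] = 2·112 = 224

224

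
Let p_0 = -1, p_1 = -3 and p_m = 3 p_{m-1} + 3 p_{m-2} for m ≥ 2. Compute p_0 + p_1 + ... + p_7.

-12652

p_2 = 3*(-3) + 3*(-1) = -12
p_3 = 3*(-12) + 3*(-3) = -45
p_4 = 3*(-45) + 3*(-12) = -171
p_5 = 3*(-171) + 3*(-45) = -648
p_6 = 3*(-648) + 3*(-171) = -2457
p_7 = 3*(-2457) + 3*(-648) = -9315
Sum = (-1) + (-3) + (-12) + (-45) + (-171) + (-648) + (-2457) + (-9315) = -12652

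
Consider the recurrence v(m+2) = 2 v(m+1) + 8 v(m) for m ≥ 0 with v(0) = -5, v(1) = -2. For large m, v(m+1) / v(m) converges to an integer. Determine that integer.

The characteristic equation is r^2 - 2r - 8 = 0, which factors as (r - 4)(r + 2) = 0.
So the roots are 4 and -2. Since |4| > |-2| and the coefficient of 4^m is non-zero, the ratio tends to 4.

4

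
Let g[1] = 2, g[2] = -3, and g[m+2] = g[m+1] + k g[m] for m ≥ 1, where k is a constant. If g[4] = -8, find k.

g[3] = -3 + 2k
g[4] = -3 - k
So -3 - k = -8, giving k = 5.

5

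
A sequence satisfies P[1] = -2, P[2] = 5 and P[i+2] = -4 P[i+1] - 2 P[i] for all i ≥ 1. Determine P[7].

P[3] = -4(5) - 2(-2) = -16
P[4] = -4(-16) - 2(5) = 54
P[5] = -4(54) - 2(-16) = -184
P[6] = -4(-184) - 2(54) = 628
P[7] = -4(628) - 2(-184) = -2144

-2144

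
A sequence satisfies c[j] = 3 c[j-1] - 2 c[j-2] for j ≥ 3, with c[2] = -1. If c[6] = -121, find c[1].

3

Let c[1] = w.
c[3] = -3 - 2w
c[4] = -7 - 6w
c[5] = -15 - 14w
c[6] = -31 - 30w
So -31 - 30w = -121, giving w = 3.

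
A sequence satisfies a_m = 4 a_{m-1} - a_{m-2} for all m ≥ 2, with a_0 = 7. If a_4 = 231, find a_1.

Let a_1 = w.
a_2 = -7 + 4w
a_3 = -28 + 15w
a_4 = -105 + 56w
So -105 + 56w = 231, giving w = 6.

6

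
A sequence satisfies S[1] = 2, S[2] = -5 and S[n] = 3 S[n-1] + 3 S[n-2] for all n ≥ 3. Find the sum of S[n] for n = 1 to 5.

-207

S[3] = 3*(-5) + 3*2 = -9
S[4] = 3*(-9) + 3*(-5) = -42
S[5] = 3*(-42) + 3*(-9) = -153
Sum = 2 + (-5) + (-9) + (-42) + (-153) = -207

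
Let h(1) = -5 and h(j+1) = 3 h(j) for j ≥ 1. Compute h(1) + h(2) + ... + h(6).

h(2) = 3·(-5) = -15
h(3) = 3·(-15) = -45
h(4) = 3·(-45) = -135
h(5) = 3·(-135) = -405
h(6) = 3·(-405) = -1215
Sum = (-5) + (-15) + (-45) + (-135) + (-405) + (-1215) = -1820

-1820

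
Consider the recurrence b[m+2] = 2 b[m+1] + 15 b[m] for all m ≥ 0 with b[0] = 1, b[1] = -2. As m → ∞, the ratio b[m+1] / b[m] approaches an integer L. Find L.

The characteristic equation is r^2 - 2r - 15 = 0, which factors as (r - 5)(r + 3) = 0.
So the roots are 5 and -3. Since |5| > |-3| and the coefficient of 5^m is non-zero, the ratio tends to 5.

5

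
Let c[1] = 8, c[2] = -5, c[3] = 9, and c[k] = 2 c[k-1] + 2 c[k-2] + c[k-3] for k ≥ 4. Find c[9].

2953

c[4] = 2·9 + 2·(-5) + 8 = 16
c[5] = 2·16 + 2·9 + (-5) = 45
c[6] = 2·45 + 2·16 + 9 = 131
c[7] = 2·131 + 2·45 + 16 = 368
c[8] = 2·368 + 2·131 + 45 = 1043
c[9] = 2·1043 + 2·368 + 131 = 2953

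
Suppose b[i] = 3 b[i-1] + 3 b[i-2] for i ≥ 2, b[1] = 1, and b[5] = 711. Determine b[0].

4

Let b[0] = z.
b[2] = 3 + 3z
b[3] = 12 + 9z
b[4] = 45 + 36z
b[5] = 171 + 135z
So 171 + 135z = 711, giving z = 4.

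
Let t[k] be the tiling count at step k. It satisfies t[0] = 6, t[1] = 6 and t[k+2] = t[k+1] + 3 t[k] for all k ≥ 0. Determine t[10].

16098

t[2] = 6 + 3(6) = 24
t[3] = 24 + 3(6) = 42
t[4] = 42 + 3(24) = 114
t[5] = 114 + 3(42) = 240
t[6] = 240 + 3(114) = 582
t[7] = 582 + 3(240) = 1302
t[8] = 1302 + 3(582) = 3048
t[9] = 3048 + 3(1302) = 6954
t[10] = 6954 + 3(3048) = 16098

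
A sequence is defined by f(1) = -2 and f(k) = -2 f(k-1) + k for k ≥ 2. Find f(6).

84

f(2) = -2·(-2) + 2 = 6
f(3) = -2·6 + 3 = -9
f(4) = -2·(-9) + 4 = 22
f(5) = -2·22 + 5 = -39
f(6) = -2·(-39) + 6 = 84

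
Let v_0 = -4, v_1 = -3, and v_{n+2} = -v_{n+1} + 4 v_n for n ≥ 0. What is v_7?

v_2 = -(-3) + 4·(-4) = -13
v_3 = -(-13) + 4·(-3) = 1
v_4 = -1 + 4·(-13) = -53
v_5 = -(-53) + 4·1 = 57
v_6 = -57 + 4·(-53) = -269
v_7 = -(-269) + 4·57 = 497

497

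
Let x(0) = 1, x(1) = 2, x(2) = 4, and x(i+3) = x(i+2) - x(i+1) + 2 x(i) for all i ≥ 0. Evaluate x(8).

16

x(3) = 4 - 2 + 2(1) = 4
x(4) = 4 - 4 + 2(2) = 4
x(5) = 4 - 4 + 2(4) = 8
x(6) = 8 - 4 + 2(4) = 12
x(7) = 12 - 8 + 2(4) = 12
x(8) = 12 - 12 + 2(8) = 16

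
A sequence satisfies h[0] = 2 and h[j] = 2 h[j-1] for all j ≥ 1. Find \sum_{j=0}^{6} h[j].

254

h[1] = 2*2 = 4
h[2] = 2*4 = 8
h[3] = 2*8 = 16
h[4] = 2*16 = 32
h[5] = 2*32 = 64
h[6] = 2*64 = 128
Sum = 2 + 4 + 8 + 16 + 32 + 64 + 128 = 254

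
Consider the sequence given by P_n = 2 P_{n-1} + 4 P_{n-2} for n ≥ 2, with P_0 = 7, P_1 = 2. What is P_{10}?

P_2 = 2·2 + 4·7 = 32
P_3 = 2·32 + 4·2 = 72
P_4 = 2·72 + 4·32 = 272
P_5 = 2·272 + 4·72 = 832
P_6 = 2·832 + 4·272 = 2752
P_7 = 2·2752 + 4·832 = 8832
P_8 = 2·8832 + 4·2752 = 28672
P_9 = 2·28672 + 4·8832 = 92672
P_{10} = 2·92672 + 4·28672 = 300032

300032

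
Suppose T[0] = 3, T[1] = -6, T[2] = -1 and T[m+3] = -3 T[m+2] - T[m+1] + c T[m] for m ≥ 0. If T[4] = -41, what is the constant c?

T[3] = 9 + 3c
T[4] = -26 - 15c
So -26 - 15c = -41, giving c = 1.

1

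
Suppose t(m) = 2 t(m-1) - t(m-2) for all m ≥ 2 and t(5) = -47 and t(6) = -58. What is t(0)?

8

Rearranging, t(m-2) = -(t(m) - 2 t(m-1)).
t(4) = -(-58 - 2*(-47)) = -36
t(3) = -(-47 - 2*(-36)) = -25
t(2) = -(-36 - 2*(-25)) = -14
t(1) = -(-25 - 2*(-14)) = -3
t(0) = -(-14 - 2*(-3)) = 8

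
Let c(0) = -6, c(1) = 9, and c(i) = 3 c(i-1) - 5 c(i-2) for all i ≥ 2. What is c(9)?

c(2) = 3*9 - 5*(-6) = 57
c(3) = 3*57 - 5*9 = 126
c(4) = 3*126 - 5*57 = 93
c(5) = 3*93 - 5*126 = -351
c(6) = 3*(-351) - 5*93 = -1518
c(7) = 3*(-1518) - 5*(-351) = -2799
c(8) = 3*(-2799) - 5*(-1518) = -807
c(9) = 3*(-807) - 5*(-2799) = 11574

11574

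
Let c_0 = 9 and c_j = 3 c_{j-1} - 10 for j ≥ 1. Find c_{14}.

19131881

The fixed point is -10/(1 - 3) = 5, so c_j - 5 = 3(c_{j-1} - 5).
Hence c_j = 4·3^j + 5.
c_{14} = 4·3^{14} + 5 = 4·4782969 + 5 = 19131881.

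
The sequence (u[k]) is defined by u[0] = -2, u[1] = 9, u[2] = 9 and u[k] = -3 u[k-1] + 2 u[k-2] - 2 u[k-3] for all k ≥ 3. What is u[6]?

u[3] = -3*9 + 2*9 - 2*(-2) = -5
u[4] = -3*(-5) + 2*9 - 2*9 = 15
u[5] = -3*15 + 2*(-5) - 2*9 = -73
u[6] = -3*(-73) + 2*15 - 2*(-5) = 259

259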